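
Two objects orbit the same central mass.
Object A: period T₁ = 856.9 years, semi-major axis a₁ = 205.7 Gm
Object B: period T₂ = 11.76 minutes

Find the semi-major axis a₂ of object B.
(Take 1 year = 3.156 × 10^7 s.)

Convert to SI: T₁ = 856.9 years = 2.70438e+10 s; a₁ = 205.7 Gm = 2.057e+11 m; T₂ = 11.76 minutes = 705.6 s.
Kepler's third law: (T₁/T₂)² = (a₁/a₂)³ ⇒ a₂ = a₁ · (T₂/T₁)^(2/3).
T₂/T₁ = 705.6 / 2.70438e+10 = 2.6091e-08.
a₂ = 2.057e+11 · (2.6091e-08)^(2/3) m ≈ 1.81e+06 m = 1.81 Mm.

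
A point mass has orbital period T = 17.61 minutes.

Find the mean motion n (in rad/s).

Convert to SI: T = 17.61 minutes = 1056.6 s.
n = 2π / T.
n = 2π / 1056.6 s ≈ 0.005947 rad/s.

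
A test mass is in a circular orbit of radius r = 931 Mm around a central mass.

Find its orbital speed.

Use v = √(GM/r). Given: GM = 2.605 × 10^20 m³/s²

Convert to SI: r = 931 Mm = 9.31e+08 m.
For a circular orbit, gravity supplies the centripetal force, so v = √(GM / r).
v = √(2.605e+20 / 9.31e+08) m/s ≈ 5.29e+05 m/s = 529 km/s.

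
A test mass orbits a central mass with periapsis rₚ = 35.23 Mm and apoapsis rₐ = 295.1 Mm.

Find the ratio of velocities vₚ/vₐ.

Convert to SI: rₚ = 35.23 Mm = 3.523e+07 m; rₐ = 295.1 Mm = 2.951e+08 m.
Conservation of angular momentum gives rₚvₚ = rₐvₐ, so vₚ/vₐ = rₐ/rₚ.
vₚ/vₐ = 2.951e+08 / 3.523e+07 ≈ 8.376.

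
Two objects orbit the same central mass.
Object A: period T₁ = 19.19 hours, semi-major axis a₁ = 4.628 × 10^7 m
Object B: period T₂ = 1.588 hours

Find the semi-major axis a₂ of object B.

Convert to SI: T₁ = 19.19 hours = 69084 s; T₂ = 1.588 hours = 5716.8 s.
Kepler's third law: (T₁/T₂)² = (a₁/a₂)³ ⇒ a₂ = a₁ · (T₂/T₁)^(2/3).
T₂/T₁ = 5716.8 / 69084 = 0.0827514.
a₂ = 4.628e+07 · (0.0827514)^(2/3) m ≈ 8.788e+06 m = 8.788 × 10^6 m.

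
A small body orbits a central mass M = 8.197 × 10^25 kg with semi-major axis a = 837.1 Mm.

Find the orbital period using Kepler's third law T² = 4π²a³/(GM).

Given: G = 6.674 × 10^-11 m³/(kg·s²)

Convert to SI: a = 837.1 Mm = 8.371e+08 m.
GM = G · M = 6.674e-11 · 8.197e+25 = 5.47068e+15 m³/s².
Kepler's third law: T = 2π √(a³ / GM).
Substituting a = 8.371e+08 m and GM = 5.47068e+15 m³/s²:
T = 2π √((8.371e+08)³ / 5.47068e+15) s
T ≈ 2.057e+06 s = 23.81 days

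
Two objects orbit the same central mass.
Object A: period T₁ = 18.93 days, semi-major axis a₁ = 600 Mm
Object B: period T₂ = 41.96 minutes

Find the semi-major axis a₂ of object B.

Convert to SI: T₁ = 18.93 days = 1.63555e+06 s; a₁ = 600 Mm = 6e+08 m; T₂ = 41.96 minutes = 2517.6 s.
Kepler's third law: (T₁/T₂)² = (a₁/a₂)³ ⇒ a₂ = a₁ · (T₂/T₁)^(2/3).
T₂/T₁ = 2517.6 / 1.63555e+06 = 0.0015393.
a₂ = 6e+08 · (0.0015393)^(2/3) m ≈ 7.999e+06 m = 7.999 Mm.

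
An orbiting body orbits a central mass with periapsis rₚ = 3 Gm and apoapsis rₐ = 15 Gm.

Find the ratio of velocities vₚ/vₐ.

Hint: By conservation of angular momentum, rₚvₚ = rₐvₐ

Convert to SI: rₚ = 3 Gm = 3e+09 m; rₐ = 15 Gm = 1.5e+10 m.
Conservation of angular momentum gives rₚvₚ = rₐvₐ, so vₚ/vₐ = rₐ/rₚ.
vₚ/vₐ = 1.5e+10 / 3e+09 ≈ 5.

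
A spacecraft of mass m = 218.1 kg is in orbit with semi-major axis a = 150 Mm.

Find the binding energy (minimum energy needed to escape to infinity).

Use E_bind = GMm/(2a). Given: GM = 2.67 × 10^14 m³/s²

Convert to SI: a = 150 Mm = 1.5e+08 m.
Total orbital energy is E = −GMm/(2a); binding energy is E_bind = −E = GMm/(2a).
E_bind = 2.67e+14 · 218.1 / (2 · 1.5e+08) J ≈ 1.941e+08 J = 194.1 MJ.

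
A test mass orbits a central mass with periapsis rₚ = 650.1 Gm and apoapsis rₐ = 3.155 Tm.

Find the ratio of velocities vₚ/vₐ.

Convert to SI: rₚ = 650.1 Gm = 6.501e+11 m; rₐ = 3.155 Tm = 3.155e+12 m.
Conservation of angular momentum gives rₚvₚ = rₐvₐ, so vₚ/vₐ = rₐ/rₚ.
vₚ/vₐ = 3.155e+12 / 6.501e+11 ≈ 4.853.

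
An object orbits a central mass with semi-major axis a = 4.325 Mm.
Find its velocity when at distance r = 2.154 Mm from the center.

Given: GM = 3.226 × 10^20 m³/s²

Convert to SI: a = 4.325 Mm = 4.325e+06 m; r = 2.154 Mm = 2.154e+06 m.
Vis-viva: v = √(GM · (2/r − 1/a)).
2/r − 1/a = 2/2.154e+06 − 1/4.325e+06 = 6.97291e-07 m⁻¹.
v = √(3.226e+20 · 6.97291e-07) m/s ≈ 1.5e+07 m/s = 1.5e+04 km/s.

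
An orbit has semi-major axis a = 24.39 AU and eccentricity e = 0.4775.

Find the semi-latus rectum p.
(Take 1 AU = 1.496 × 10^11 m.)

Convert to SI: a = 24.39 AU = 3.64874e+12 m.
p = a (1 − e²).
p = 3.64874e+12 · (1 − (0.4775)²) = 3.64874e+12 · 0.771994 ≈ 2.817e+12 m = 18.83 AU.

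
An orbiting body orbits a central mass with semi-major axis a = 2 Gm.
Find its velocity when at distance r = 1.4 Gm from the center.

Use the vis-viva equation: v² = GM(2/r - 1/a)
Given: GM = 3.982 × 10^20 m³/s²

Convert to SI: a = 2 Gm = 2e+09 m; r = 1.4 Gm = 1.4e+09 m.
Vis-viva: v = √(GM · (2/r − 1/a)).
2/r − 1/a = 2/1.4e+09 − 1/2e+09 = 9.28571e-10 m⁻¹.
v = √(3.982e+20 · 9.28571e-10) m/s ≈ 6.081e+05 m/s = 608.1 km/s.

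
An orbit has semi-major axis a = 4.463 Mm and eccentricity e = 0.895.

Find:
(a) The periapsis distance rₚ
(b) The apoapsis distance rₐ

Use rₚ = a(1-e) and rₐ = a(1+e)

Convert to SI: a = 4.463 Mm = 4.463e+06 m.
(a) rₚ = a(1 − e) = 4.463e+06 · (1 − 0.895) = 4.463e+06 · 0.105 ≈ 4.686e+05 m = 468.6 km.
(b) rₐ = a(1 + e) = 4.463e+06 · (1 + 0.895) = 4.463e+06 · 1.895 ≈ 8.457e+06 m = 8.457 Mm.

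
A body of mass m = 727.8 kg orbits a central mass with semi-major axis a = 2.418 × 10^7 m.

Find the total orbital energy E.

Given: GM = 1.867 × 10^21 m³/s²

E = −GMm / (2a).
E = −1.867e+21 · 727.8 / (2 · 2.418e+07) J ≈ -2.81e+16 J = -28.1 PJ.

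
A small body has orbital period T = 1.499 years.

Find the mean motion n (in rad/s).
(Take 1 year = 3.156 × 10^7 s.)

Convert to SI: T = 1.499 years = 4.73084e+07 s.
n = 2π / T.
n = 2π / 4.73084e+07 s ≈ 1.328e-07 rad/s.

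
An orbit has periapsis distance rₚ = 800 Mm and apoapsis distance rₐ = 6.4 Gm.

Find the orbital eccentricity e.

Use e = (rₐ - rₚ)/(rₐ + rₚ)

Convert to SI: rₚ = 800 Mm = 8e+08 m; rₐ = 6.4 Gm = 6.4e+09 m.
e = (rₐ − rₚ) / (rₐ + rₚ).
e = (6.4e+09 − 8e+08) / (6.4e+09 + 8e+08) = 5.6e+09 / 7.2e+09 ≈ 0.7778.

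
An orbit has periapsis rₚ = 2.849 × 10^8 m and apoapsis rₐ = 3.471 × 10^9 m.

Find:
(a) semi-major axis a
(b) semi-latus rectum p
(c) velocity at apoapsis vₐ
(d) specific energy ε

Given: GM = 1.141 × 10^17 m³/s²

(a) a = (rₚ + rₐ)/2 = (2.849e+08 + 3.471e+09)/2 ≈ 1.878e+09 m
(b) From a = (rₚ + rₐ)/2 = 1.87795e+09 m and e = (rₐ − rₚ)/(rₐ + rₚ) = 0.848292, p = a(1 − e²) = 1.87795e+09 · (1 − (0.848292)²) ≈ 5.266e+08 m
(c) With a = (rₚ + rₐ)/2 = 1.87795e+09 m, vₐ = √(GM (2/rₐ − 1/a)) = √(1.141e+17 · (2/3.471e+09 − 1/1.87795e+09)) m/s ≈ 2233 m/s
(d) With a = (rₚ + rₐ)/2 = 1.87795e+09 m, ε = −GM/(2a) = −1.141e+17/(2 · 1.87795e+09) J/kg ≈ -3.038e+07 J/kg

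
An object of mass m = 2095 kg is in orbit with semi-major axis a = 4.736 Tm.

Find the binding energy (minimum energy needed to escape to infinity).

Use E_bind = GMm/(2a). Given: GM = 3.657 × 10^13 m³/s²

Convert to SI: a = 4.736 Tm = 4.736e+12 m.
Total orbital energy is E = −GMm/(2a); binding energy is E_bind = −E = GMm/(2a).
E_bind = 3.657e+13 · 2095 / (2 · 4.736e+12) J ≈ 8088 J = 8.088 kJ.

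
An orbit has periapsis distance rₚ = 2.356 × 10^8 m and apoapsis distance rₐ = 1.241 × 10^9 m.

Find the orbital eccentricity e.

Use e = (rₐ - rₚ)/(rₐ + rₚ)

e = (rₐ − rₚ) / (rₐ + rₚ).
e = (1.241e+09 − 2.356e+08) / (1.241e+09 + 2.356e+08) = 1.0054e+09 / 1.4766e+09 ≈ 0.6809.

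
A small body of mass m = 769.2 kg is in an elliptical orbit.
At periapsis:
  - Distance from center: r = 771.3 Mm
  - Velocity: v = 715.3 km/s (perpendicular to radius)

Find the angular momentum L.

Convert to SI: r = 771.3 Mm = 7.713e+08 m; v = 715.3 km/s = 715300 m/s.
Since v is perpendicular to r, L = m · v · r.
L = 769.2 · 715300 · 7.713e+08 kg·m²/s ≈ 4.244e+17 kg·m²/s.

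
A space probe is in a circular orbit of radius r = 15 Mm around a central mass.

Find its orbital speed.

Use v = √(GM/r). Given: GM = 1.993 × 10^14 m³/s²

Convert to SI: r = 15 Mm = 1.5e+07 m.
For a circular orbit, gravity supplies the centripetal force, so v = √(GM / r).
v = √(1.993e+14 / 1.5e+07) m/s ≈ 3645 m/s = 3.645 km/s.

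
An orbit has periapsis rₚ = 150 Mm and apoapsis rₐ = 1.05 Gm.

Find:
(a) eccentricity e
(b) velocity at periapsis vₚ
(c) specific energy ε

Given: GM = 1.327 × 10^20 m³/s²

Convert to SI: rₚ = 150 Mm = 1.5e+08 m; rₐ = 1.05 Gm = 1.05e+09 m.
(a) e = (rₐ − rₚ)/(rₐ + rₚ) = (1.05e+09 − 1.5e+08)/(1.05e+09 + 1.5e+08) ≈ 0.75
(b) With a = (rₚ + rₐ)/2 = 6e+08 m, vₚ = √(GM (2/rₚ − 1/a)) = √(1.327e+20 · (2/1.5e+08 − 1/6e+08)) m/s ≈ 1.244e+06 m/s
(c) With a = (rₚ + rₐ)/2 = 6e+08 m, ε = −GM/(2a) = −1.327e+20/(2 · 6e+08) J/kg ≈ -1.106e+11 J/kg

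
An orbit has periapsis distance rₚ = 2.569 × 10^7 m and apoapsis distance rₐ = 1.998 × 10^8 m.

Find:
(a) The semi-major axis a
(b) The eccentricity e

(a) a = (rₚ + rₐ) / 2 = (2.569e+07 + 1.998e+08) / 2 ≈ 1.127e+08 m = 1.127 × 10^8 m.
(b) e = (rₐ − rₚ) / (rₐ + rₚ) = (1.998e+08 − 2.569e+07) / (1.998e+08 + 2.569e+07) ≈ 0.7721.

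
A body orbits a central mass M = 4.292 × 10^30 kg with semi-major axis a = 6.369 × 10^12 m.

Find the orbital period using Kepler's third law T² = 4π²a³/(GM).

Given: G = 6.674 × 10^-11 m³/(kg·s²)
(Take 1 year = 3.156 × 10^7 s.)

GM = G · M = 6.674e-11 · 4.292e+30 = 2.86448e+20 m³/s².
Kepler's third law: T = 2π √(a³ / GM).
Substituting a = 6.369e+12 m and GM = 2.86448e+20 m³/s²:
T = 2π √((6.369e+12)³ / 2.86448e+20) s
T ≈ 5.967e+09 s = 189.1 years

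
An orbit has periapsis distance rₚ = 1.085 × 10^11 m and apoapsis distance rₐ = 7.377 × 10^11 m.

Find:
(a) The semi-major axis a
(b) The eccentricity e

(a) a = (rₚ + rₐ) / 2 = (1.085e+11 + 7.377e+11) / 2 ≈ 4.231e+11 m = 4.231 × 10^11 m.
(b) e = (rₐ − rₚ) / (rₐ + rₚ) = (7.377e+11 − 1.085e+11) / (7.377e+11 + 1.085e+11) ≈ 0.7436.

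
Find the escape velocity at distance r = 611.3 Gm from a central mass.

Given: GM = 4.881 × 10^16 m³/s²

Convert to SI: r = 611.3 Gm = 6.113e+11 m.
Escape velocity comes from setting total energy to zero: ½v² − GM/r = 0 ⇒ v_esc = √(2GM / r).
v_esc = √(2 · 4.881e+16 / 6.113e+11) m/s ≈ 399.6 m/s = 399.6 m/s.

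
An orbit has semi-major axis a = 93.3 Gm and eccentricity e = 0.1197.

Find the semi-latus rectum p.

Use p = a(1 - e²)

Convert to SI: a = 93.3 Gm = 9.33e+10 m.
p = a (1 − e²).
p = 9.33e+10 · (1 − (0.1197)²) = 9.33e+10 · 0.985672 ≈ 9.196e+10 m = 91.96 Gm.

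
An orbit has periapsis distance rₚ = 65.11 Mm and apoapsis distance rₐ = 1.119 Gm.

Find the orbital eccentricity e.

Convert to SI: rₚ = 65.11 Mm = 6.511e+07 m; rₐ = 1.119 Gm = 1.119e+09 m.
e = (rₐ − rₚ) / (rₐ + rₚ).
e = (1.119e+09 − 6.511e+07) / (1.119e+09 + 6.511e+07) = 1.05389e+09 / 1.18411e+09 ≈ 0.89.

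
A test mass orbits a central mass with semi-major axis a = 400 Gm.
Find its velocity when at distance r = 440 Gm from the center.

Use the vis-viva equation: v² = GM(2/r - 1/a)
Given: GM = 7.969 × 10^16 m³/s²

Convert to SI: a = 400 Gm = 4e+11 m; r = 440 Gm = 4.4e+11 m.
Vis-viva: v = √(GM · (2/r − 1/a)).
2/r − 1/a = 2/4.4e+11 − 1/4e+11 = 2.04545e-12 m⁻¹.
v = √(7.969e+16 · 2.04545e-12) m/s ≈ 403.7 m/s = 403.7 m/s.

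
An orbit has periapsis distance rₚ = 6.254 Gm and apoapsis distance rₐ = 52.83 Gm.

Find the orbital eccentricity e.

Convert to SI: rₚ = 6.254 Gm = 6.254e+09 m; rₐ = 52.83 Gm = 5.283e+10 m.
e = (rₐ − rₚ) / (rₐ + rₚ).
e = (5.283e+10 − 6.254e+09) / (5.283e+10 + 6.254e+09) = 4.6576e+10 / 5.9084e+10 ≈ 0.7883.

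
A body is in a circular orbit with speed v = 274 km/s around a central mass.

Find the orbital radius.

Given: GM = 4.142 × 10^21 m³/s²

Convert to SI: v = 274 km/s = 274000 m/s.
For a circular orbit, v² = GM / r, so r = GM / v².
r = 4.142e+21 / (274000)² m ≈ 5.517e+10 m = 5.517 × 10^10 m.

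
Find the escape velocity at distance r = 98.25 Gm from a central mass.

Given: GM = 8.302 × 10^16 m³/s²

Convert to SI: r = 98.25 Gm = 9.825e+10 m.
Escape velocity comes from setting total energy to zero: ½v² − GM/r = 0 ⇒ v_esc = √(2GM / r).
v_esc = √(2 · 8.302e+16 / 9.825e+10) m/s ≈ 1300 m/s = 1.3 km/s.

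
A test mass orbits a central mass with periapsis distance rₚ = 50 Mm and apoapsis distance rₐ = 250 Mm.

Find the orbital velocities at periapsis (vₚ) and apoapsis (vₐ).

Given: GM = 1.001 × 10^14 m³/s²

Convert to SI: rₚ = 50 Mm = 5e+07 m; rₐ = 250 Mm = 2.5e+08 m.
Use the vis-viva equation v² = GM(2/r − 1/a) with a = (rₚ + rₐ)/2 = (5e+07 + 2.5e+08)/2 = 1.5e+08 m.
vₚ = √(GM · (2/rₚ − 1/a)) = √(1.001e+14 · (2/5e+07 − 1/1.5e+08)) m/s ≈ 1827 m/s = 1.827 km/s.
vₐ = √(GM · (2/rₐ − 1/a)) = √(1.001e+14 · (2/2.5e+08 − 1/1.5e+08)) m/s ≈ 365.3 m/s = 365.3 m/s.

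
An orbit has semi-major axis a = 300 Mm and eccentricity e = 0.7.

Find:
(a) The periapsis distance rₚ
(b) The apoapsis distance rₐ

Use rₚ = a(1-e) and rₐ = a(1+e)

Convert to SI: a = 300 Mm = 3e+08 m.
(a) rₚ = a(1 − e) = 3e+08 · (1 − 0.7) = 3e+08 · 0.3 ≈ 9e+07 m = 90 Mm.
(b) rₐ = a(1 + e) = 3e+08 · (1 + 0.7) = 3e+08 · 1.7 ≈ 5.1e+08 m = 510 Mm.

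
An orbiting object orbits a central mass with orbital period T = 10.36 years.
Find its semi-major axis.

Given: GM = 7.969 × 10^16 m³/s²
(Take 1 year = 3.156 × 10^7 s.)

Convert to SI: T = 10.36 years = 3.26962e+08 s.
Invert Kepler's third law: a = (GM · T² / (4π²))^(1/3).
Substituting T = 3.26962e+08 s and GM = 7.969e+16 m³/s²:
a = (7.969e+16 · (3.26962e+08)² / (4π²))^(1/3) m
a ≈ 5.998e+10 m = 59.98 Gm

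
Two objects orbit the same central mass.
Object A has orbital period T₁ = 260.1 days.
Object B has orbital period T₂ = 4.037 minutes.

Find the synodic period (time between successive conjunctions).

Convert to SI: T₁ = 260.1 days = 2.24726e+07 s; T₂ = 4.037 minutes = 242.22 s.
T_syn = |T₁ · T₂ / (T₁ − T₂)|.
T_syn = |2.24726e+07 · 242.22 / (2.24726e+07 − 242.22)| s ≈ 242.2 s = 4.037 minutes.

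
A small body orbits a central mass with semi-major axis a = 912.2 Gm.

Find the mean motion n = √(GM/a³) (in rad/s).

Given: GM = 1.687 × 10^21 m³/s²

Convert to SI: a = 912.2 Gm = 9.122e+11 m.
n = √(GM / a³).
n = √(1.687e+21 / (9.122e+11)³) rad/s ≈ 4.714e-08 rad/s.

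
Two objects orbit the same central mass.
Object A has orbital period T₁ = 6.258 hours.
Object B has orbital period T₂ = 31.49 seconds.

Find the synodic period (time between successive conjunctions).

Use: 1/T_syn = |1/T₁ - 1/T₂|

Convert to SI: T₁ = 6.258 hours = 22528.8 s.
T_syn = |T₁ · T₂ / (T₁ − T₂)|.
T_syn = |22528.8 · 31.49 / (22528.8 − 31.49)| s ≈ 31.53 s = 31.53 seconds.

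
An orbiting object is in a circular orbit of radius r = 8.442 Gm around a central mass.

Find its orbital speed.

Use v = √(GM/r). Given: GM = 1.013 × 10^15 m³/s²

Convert to SI: r = 8.442 Gm = 8.442e+09 m.
For a circular orbit, gravity supplies the centripetal force, so v = √(GM / r).
v = √(1.013e+15 / 8.442e+09) m/s ≈ 346.4 m/s = 346.4 m/s.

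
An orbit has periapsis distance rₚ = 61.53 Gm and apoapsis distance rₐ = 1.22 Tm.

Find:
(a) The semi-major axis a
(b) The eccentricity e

Convert to SI: rₚ = 61.53 Gm = 6.153e+10 m; rₐ = 1.22 Tm = 1.22e+12 m.
(a) a = (rₚ + rₐ) / 2 = (6.153e+10 + 1.22e+12) / 2 ≈ 6.408e+11 m = 640.8 Gm.
(b) e = (rₐ − rₚ) / (rₐ + rₚ) = (1.22e+12 − 6.153e+10) / (1.22e+12 + 6.153e+10) ≈ 0.904.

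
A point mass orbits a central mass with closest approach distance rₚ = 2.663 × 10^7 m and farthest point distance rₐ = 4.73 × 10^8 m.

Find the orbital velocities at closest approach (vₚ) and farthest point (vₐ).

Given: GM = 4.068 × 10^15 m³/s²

Use the vis-viva equation v² = GM(2/r − 1/a) with a = (rₚ + rₐ)/2 = (2.663e+07 + 4.73e+08)/2 = 2.49815e+08 m.
vₚ = √(GM · (2/rₚ − 1/a)) = √(4.068e+15 · (2/2.663e+07 − 1/2.49815e+08)) m/s ≈ 1.701e+04 m/s = 17.01 km/s.
vₐ = √(GM · (2/rₐ − 1/a)) = √(4.068e+15 · (2/4.73e+08 − 1/2.49815e+08)) m/s ≈ 957.5 m/s = 957.5 m/s.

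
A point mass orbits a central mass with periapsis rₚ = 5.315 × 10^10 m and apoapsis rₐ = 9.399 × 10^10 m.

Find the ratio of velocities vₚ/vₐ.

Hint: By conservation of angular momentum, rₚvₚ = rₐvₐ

Conservation of angular momentum gives rₚvₚ = rₐvₐ, so vₚ/vₐ = rₐ/rₚ.
vₚ/vₐ = 9.399e+10 / 5.315e+10 ≈ 1.768.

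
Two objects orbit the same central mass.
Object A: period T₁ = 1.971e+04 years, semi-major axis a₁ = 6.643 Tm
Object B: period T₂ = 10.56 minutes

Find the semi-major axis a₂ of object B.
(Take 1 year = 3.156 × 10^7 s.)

Convert to SI: T₁ = 1.971e+04 years = 6.22048e+11 s; a₁ = 6.643 Tm = 6.643e+12 m; T₂ = 10.56 minutes = 633.6 s.
Kepler's third law: (T₁/T₂)² = (a₁/a₂)³ ⇒ a₂ = a₁ · (T₂/T₁)^(2/3).
T₂/T₁ = 633.6 / 6.22048e+11 = 1.01857e-09.
a₂ = 6.643e+12 · (1.01857e-09)^(2/3) m ≈ 6.725e+06 m = 6.725 Mm.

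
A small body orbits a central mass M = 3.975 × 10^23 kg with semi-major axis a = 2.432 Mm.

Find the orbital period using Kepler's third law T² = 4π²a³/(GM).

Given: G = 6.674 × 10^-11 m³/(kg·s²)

Convert to SI: a = 2.432 Mm = 2.432e+06 m.
GM = G · M = 6.674e-11 · 3.975e+23 = 2.65291e+13 m³/s².
Kepler's third law: T = 2π √(a³ / GM).
Substituting a = 2.432e+06 m and GM = 2.65291e+13 m³/s²:
T = 2π √((2.432e+06)³ / 2.65291e+13) s
T ≈ 4627 s = 1.285 hours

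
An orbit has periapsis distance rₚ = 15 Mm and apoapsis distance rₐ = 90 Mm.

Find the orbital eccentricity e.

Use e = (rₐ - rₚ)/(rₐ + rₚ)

Convert to SI: rₚ = 15 Mm = 1.5e+07 m; rₐ = 90 Mm = 9e+07 m.
e = (rₐ − rₚ) / (rₐ + rₚ).
e = (9e+07 − 1.5e+07) / (9e+07 + 1.5e+07) = 7.5e+07 / 1.05e+08 ≈ 0.7143.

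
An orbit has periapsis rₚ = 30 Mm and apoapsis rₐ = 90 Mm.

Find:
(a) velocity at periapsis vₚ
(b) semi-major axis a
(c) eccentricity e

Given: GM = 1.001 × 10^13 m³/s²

Convert to SI: rₚ = 30 Mm = 3e+07 m; rₐ = 90 Mm = 9e+07 m.
(a) With a = (rₚ + rₐ)/2 = 6e+07 m, vₚ = √(GM (2/rₚ − 1/a)) = √(1.001e+13 · (2/3e+07 − 1/6e+07)) m/s ≈ 707.5 m/s
(b) a = (rₚ + rₐ)/2 = (3e+07 + 9e+07)/2 ≈ 6e+07 m
(c) e = (rₐ − rₚ)/(rₐ + rₚ) = (9e+07 − 3e+07)/(9e+07 + 3e+07) ≈ 0.5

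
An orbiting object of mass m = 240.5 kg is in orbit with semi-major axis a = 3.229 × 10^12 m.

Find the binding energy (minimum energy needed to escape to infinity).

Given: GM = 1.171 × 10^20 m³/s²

Total orbital energy is E = −GMm/(2a); binding energy is E_bind = −E = GMm/(2a).
E_bind = 1.171e+20 · 240.5 / (2 · 3.229e+12) J ≈ 4.361e+09 J = 4.361 GJ.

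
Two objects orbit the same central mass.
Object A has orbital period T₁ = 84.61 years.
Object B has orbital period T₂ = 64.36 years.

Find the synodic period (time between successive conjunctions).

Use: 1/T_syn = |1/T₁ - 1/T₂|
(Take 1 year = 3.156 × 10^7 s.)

Convert to SI: T₁ = 84.61 years = 2.67029e+09 s; T₂ = 64.36 years = 2.0312e+09 s.
T_syn = |T₁ · T₂ / (T₁ − T₂)|.
T_syn = |2.67029e+09 · 2.0312e+09 / (2.67029e+09 − 2.0312e+09)| s ≈ 8.487e+09 s = 268.9 years.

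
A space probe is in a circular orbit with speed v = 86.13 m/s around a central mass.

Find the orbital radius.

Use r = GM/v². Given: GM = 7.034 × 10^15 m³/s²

For a circular orbit, v² = GM / r, so r = GM / v².
r = 7.034e+15 / (86.13)² m ≈ 9.482e+11 m = 9.482 × 10^11 m.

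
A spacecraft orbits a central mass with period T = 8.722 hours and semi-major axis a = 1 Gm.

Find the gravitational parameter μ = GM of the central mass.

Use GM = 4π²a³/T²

Convert to SI: T = 8.722 hours = 31399.2 s; a = 1 Gm = 1e+09 m.
GM = 4π² · a³ / T².
GM = 4π² · (1e+09)³ / (31399.2)² m³/s² ≈ 4.004e+19 m³/s² = 4.004 × 10^19 m³/s².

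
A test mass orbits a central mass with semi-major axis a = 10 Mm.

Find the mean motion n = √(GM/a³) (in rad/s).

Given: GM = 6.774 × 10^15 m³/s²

Convert to SI: a = 10 Mm = 1e+07 m.
n = √(GM / a³).
n = √(6.774e+15 / (1e+07)³) rad/s ≈ 0.002603 rad/s.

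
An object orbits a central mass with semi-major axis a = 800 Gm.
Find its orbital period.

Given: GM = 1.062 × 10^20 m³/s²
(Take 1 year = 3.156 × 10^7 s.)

Convert to SI: a = 800 Gm = 8e+11 m.
Kepler's third law: T = 2π √(a³ / GM).
Substituting a = 8e+11 m and GM = 1.062e+20 m³/s²:
T = 2π √((8e+11)³ / 1.062e+20) s
T ≈ 4.363e+08 s = 13.82 years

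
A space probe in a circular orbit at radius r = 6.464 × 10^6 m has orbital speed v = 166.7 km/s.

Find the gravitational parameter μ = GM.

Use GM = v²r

Convert to SI: v = 166.7 km/s = 166700 m/s.
For a circular orbit v² = GM/r, so GM = v² · r.
GM = (166700)² · 6.464e+06 m³/s² ≈ 1.796e+17 m³/s² = 1.796 × 10^17 m³/s².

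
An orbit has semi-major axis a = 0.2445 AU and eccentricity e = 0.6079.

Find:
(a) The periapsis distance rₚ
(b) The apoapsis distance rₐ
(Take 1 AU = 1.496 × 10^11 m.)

Convert to SI: a = 0.2445 AU = 3.65772e+10 m.
(a) rₚ = a(1 − e) = 3.65772e+10 · (1 − 0.6079) = 3.65772e+10 · 0.3921 ≈ 1.434e+10 m = 0.09587 AU.
(b) rₐ = a(1 + e) = 3.65772e+10 · (1 + 0.6079) = 3.65772e+10 · 1.6079 ≈ 5.881e+10 m = 0.3931 AU.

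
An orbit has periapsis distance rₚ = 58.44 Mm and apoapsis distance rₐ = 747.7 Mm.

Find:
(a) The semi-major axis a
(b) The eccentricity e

Convert to SI: rₚ = 58.44 Mm = 5.844e+07 m; rₐ = 747.7 Mm = 7.477e+08 m.
(a) a = (rₚ + rₐ) / 2 = (5.844e+07 + 7.477e+08) / 2 ≈ 4.031e+08 m = 403.1 Mm.
(b) e = (rₐ − rₚ) / (rₐ + rₚ) = (7.477e+08 − 5.844e+07) / (7.477e+08 + 5.844e+07) ≈ 0.855.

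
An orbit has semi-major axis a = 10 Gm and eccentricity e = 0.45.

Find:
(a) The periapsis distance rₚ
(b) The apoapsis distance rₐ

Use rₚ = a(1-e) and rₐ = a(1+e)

Convert to SI: a = 10 Gm = 1e+10 m.
(a) rₚ = a(1 − e) = 1e+10 · (1 − 0.45) = 1e+10 · 0.55 ≈ 5.5e+09 m = 5.5 Gm.
(b) rₐ = a(1 + e) = 1e+10 · (1 + 0.45) = 1e+10 · 1.45 ≈ 1.45e+10 m = 14.5 Gm.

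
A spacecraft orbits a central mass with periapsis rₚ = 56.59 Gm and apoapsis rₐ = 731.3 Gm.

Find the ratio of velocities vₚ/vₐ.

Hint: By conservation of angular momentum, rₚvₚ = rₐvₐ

Convert to SI: rₚ = 56.59 Gm = 5.659e+10 m; rₐ = 731.3 Gm = 7.313e+11 m.
Conservation of angular momentum gives rₚvₚ = rₐvₐ, so vₚ/vₐ = rₐ/rₚ.
vₚ/vₐ = 7.313e+11 / 5.659e+10 ≈ 12.92.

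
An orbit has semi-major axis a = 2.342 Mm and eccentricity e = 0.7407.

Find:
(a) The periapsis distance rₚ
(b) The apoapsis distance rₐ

Convert to SI: a = 2.342 Mm = 2.342e+06 m.
(a) rₚ = a(1 − e) = 2.342e+06 · (1 − 0.7407) = 2.342e+06 · 0.2593 ≈ 6.073e+05 m = 607.3 km.
(b) rₐ = a(1 + e) = 2.342e+06 · (1 + 0.7407) = 2.342e+06 · 1.7407 ≈ 4.077e+06 m = 4.077 Mm.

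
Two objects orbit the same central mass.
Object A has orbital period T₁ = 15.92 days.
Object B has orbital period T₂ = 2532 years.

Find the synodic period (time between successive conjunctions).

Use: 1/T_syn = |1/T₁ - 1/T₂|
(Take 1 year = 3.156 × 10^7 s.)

Convert to SI: T₁ = 15.92 days = 1.37549e+06 s; T₂ = 2532 years = 7.99099e+10 s.
T_syn = |T₁ · T₂ / (T₁ − T₂)|.
T_syn = |1.37549e+06 · 7.99099e+10 / (1.37549e+06 − 7.99099e+10)| s ≈ 1.376e+06 s = 15.92 days.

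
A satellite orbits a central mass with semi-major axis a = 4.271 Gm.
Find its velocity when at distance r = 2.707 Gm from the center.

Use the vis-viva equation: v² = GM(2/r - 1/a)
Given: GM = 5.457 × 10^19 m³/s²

Convert to SI: a = 4.271 Gm = 4.271e+09 m; r = 2.707 Gm = 2.707e+09 m.
Vis-viva: v = √(GM · (2/r − 1/a)).
2/r − 1/a = 2/2.707e+09 − 1/4.271e+09 = 5.04688e-10 m⁻¹.
v = √(5.457e+19 · 5.04688e-10) m/s ≈ 1.66e+05 m/s = 166 km/s.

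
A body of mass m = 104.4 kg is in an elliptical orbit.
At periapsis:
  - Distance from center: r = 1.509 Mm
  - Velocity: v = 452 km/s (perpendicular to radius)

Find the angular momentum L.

Convert to SI: r = 1.509 Mm = 1.509e+06 m; v = 452 km/s = 452000 m/s.
Since v is perpendicular to r, L = m · v · r.
L = 104.4 · 452000 · 1.509e+06 kg·m²/s ≈ 7.121e+13 kg·m²/s.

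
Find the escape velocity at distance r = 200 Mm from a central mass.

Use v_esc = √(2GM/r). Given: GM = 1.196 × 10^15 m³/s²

Convert to SI: r = 200 Mm = 2e+08 m.
Escape velocity comes from setting total energy to zero: ½v² − GM/r = 0 ⇒ v_esc = √(2GM / r).
v_esc = √(2 · 1.196e+15 / 2e+08) m/s ≈ 3458 m/s = 3.458 km/s.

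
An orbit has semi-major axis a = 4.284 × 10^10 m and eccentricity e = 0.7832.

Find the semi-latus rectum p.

p = a (1 − e²).
p = 4.284e+10 · (1 − (0.7832)²) = 4.284e+10 · 0.386598 ≈ 1.656e+10 m = 1.656 × 10^10 m.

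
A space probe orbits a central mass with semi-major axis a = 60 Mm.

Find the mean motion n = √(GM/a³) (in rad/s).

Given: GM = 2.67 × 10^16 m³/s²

Convert to SI: a = 60 Mm = 6e+07 m.
n = √(GM / a³).
n = √(2.67e+16 / (6e+07)³) rad/s ≈ 0.0003516 rad/s.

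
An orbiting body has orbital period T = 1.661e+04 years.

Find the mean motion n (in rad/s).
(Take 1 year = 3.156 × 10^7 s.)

Convert to SI: T = 1.661e+04 years = 5.24212e+11 s.
n = 2π / T.
n = 2π / 5.24212e+11 s ≈ 1.199e-11 rad/s.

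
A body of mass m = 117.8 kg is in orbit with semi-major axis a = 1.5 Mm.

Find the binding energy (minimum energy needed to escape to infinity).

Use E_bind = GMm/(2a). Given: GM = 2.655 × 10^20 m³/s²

Convert to SI: a = 1.5 Mm = 1.5e+06 m.
Total orbital energy is E = −GMm/(2a); binding energy is E_bind = −E = GMm/(2a).
E_bind = 2.655e+20 · 117.8 / (2 · 1.5e+06) J ≈ 1.043e+16 J = 10.43 PJ.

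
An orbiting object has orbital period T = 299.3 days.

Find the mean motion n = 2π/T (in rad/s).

Convert to SI: T = 299.3 days = 2.58595e+07 s.
n = 2π / T.
n = 2π / 2.58595e+07 s ≈ 2.43e-07 rad/s.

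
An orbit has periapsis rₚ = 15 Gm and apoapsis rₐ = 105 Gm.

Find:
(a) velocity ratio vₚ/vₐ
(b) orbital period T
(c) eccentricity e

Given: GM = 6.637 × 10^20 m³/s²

Convert to SI: rₚ = 15 Gm = 1.5e+10 m; rₐ = 105 Gm = 1.05e+11 m.
(a) Conservation of angular momentum (rₚvₚ = rₐvₐ) gives vₚ/vₐ = rₐ/rₚ = 1.05e+11/1.5e+10 ≈ 7
(b) With a = (rₚ + rₐ)/2 = 6e+10 m, T = 2π √(a³/GM) = 2π √((6e+10)³/6.637e+20) s ≈ 3.584e+06 s
(c) e = (rₐ − rₚ)/(rₐ + rₚ) = (1.05e+11 − 1.5e+10)/(1.05e+11 + 1.5e+10) ≈ 0.75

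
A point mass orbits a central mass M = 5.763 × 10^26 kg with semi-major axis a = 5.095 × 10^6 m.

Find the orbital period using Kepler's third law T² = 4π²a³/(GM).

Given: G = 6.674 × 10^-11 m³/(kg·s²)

GM = G · M = 6.674e-11 · 5.763e+26 = 3.84623e+16 m³/s².
Kepler's third law: T = 2π √(a³ / GM).
Substituting a = 5.095e+06 m and GM = 3.84623e+16 m³/s²:
T = 2π √((5.095e+06)³ / 3.84623e+16) s
T ≈ 368.5 s = 6.141 minutes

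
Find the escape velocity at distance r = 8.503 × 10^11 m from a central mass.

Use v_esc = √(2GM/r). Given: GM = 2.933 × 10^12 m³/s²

Escape velocity comes from setting total energy to zero: ½v² − GM/r = 0 ⇒ v_esc = √(2GM / r).
v_esc = √(2 · 2.933e+12 / 8.503e+11) m/s ≈ 2.627 m/s = 2.627 m/s.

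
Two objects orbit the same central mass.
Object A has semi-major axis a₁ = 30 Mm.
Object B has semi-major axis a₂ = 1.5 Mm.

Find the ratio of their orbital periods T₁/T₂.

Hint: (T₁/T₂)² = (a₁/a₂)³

Convert to SI: a₁ = 30 Mm = 3e+07 m; a₂ = 1.5 Mm = 1.5e+06 m.
From Kepler's third law, (T₁/T₂)² = (a₁/a₂)³, so T₁/T₂ = (a₁/a₂)^(3/2).
a₁/a₂ = 3e+07 / 1.5e+06 = 20.
T₁/T₂ = (20)^(3/2) ≈ 89.44.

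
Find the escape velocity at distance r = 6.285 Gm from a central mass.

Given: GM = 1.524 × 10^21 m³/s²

Convert to SI: r = 6.285 Gm = 6.285e+09 m.
Escape velocity comes from setting total energy to zero: ½v² − GM/r = 0 ⇒ v_esc = √(2GM / r).
v_esc = √(2 · 1.524e+21 / 6.285e+09) m/s ≈ 6.964e+05 m/s = 696.4 km/s.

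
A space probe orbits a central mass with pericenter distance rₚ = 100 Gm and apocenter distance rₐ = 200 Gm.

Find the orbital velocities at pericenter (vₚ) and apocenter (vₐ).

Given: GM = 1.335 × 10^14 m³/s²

Convert to SI: rₚ = 100 Gm = 1e+11 m; rₐ = 200 Gm = 2e+11 m.
Use the vis-viva equation v² = GM(2/r − 1/a) with a = (rₚ + rₐ)/2 = (1e+11 + 2e+11)/2 = 1.5e+11 m.
vₚ = √(GM · (2/rₚ − 1/a)) = √(1.335e+14 · (2/1e+11 − 1/1.5e+11)) m/s ≈ 42.19 m/s = 42.19 m/s.
vₐ = √(GM · (2/rₐ − 1/a)) = √(1.335e+14 · (2/2e+11 − 1/1.5e+11)) m/s ≈ 21.1 m/s = 21.1 m/s.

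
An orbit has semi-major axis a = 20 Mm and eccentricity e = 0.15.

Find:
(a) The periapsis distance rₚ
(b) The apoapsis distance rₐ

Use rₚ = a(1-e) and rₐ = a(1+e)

Convert to SI: a = 20 Mm = 2e+07 m.
(a) rₚ = a(1 − e) = 2e+07 · (1 − 0.15) = 2e+07 · 0.85 ≈ 1.7e+07 m = 17 Mm.
(b) rₐ = a(1 + e) = 2e+07 · (1 + 0.15) = 2e+07 · 1.15 ≈ 2.3e+07 m = 23 Mm.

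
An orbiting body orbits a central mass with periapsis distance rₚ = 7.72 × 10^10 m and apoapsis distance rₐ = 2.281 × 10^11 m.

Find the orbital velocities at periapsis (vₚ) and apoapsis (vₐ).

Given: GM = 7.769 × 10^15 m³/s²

Use the vis-viva equation v² = GM(2/r − 1/a) with a = (rₚ + rₐ)/2 = (7.72e+10 + 2.281e+11)/2 = 1.5265e+11 m.
vₚ = √(GM · (2/rₚ − 1/a)) = √(7.769e+15 · (2/7.72e+10 − 1/1.5265e+11)) m/s ≈ 387.8 m/s = 387.8 m/s.
vₐ = √(GM · (2/rₐ − 1/a)) = √(7.769e+15 · (2/2.281e+11 − 1/1.5265e+11)) m/s ≈ 131.2 m/s = 131.2 m/s.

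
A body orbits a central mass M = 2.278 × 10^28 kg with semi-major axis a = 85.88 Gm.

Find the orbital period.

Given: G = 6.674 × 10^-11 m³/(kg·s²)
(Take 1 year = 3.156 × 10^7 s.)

Convert to SI: a = 85.88 Gm = 8.588e+10 m.
GM = G · M = 6.674e-11 · 2.278e+28 = 1.52034e+18 m³/s².
Kepler's third law: T = 2π √(a³ / GM).
Substituting a = 8.588e+10 m and GM = 1.52034e+18 m³/s²:
T = 2π √((8.588e+10)³ / 1.52034e+18) s
T ≈ 1.282e+08 s = 4.064 years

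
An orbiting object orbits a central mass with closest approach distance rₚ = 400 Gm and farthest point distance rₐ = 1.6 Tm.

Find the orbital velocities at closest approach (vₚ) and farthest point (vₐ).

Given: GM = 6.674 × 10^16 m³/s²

Convert to SI: rₚ = 400 Gm = 4e+11 m; rₐ = 1.6 Tm = 1.6e+12 m.
Use the vis-viva equation v² = GM(2/r − 1/a) with a = (rₚ + rₐ)/2 = (4e+11 + 1.6e+12)/2 = 1e+12 m.
vₚ = √(GM · (2/rₚ − 1/a)) = √(6.674e+16 · (2/4e+11 − 1/1e+12)) m/s ≈ 516.7 m/s = 516.7 m/s.
vₐ = √(GM · (2/rₐ − 1/a)) = √(6.674e+16 · (2/1.6e+12 − 1/1e+12)) m/s ≈ 129.2 m/s = 129.2 m/s.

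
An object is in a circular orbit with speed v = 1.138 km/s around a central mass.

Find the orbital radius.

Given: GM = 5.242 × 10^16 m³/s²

Convert to SI: v = 1.138 km/s = 1138 m/s.
For a circular orbit, v² = GM / r, so r = GM / v².
r = 5.242e+16 / (1138)² m ≈ 4.048e+10 m = 40.48 Gm.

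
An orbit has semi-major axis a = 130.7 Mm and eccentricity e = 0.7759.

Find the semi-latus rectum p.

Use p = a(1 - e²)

Convert to SI: a = 130.7 Mm = 1.307e+08 m.
p = a (1 − e²).
p = 1.307e+08 · (1 − (0.7759)²) = 1.307e+08 · 0.397979 ≈ 5.202e+07 m = 52.02 Mm.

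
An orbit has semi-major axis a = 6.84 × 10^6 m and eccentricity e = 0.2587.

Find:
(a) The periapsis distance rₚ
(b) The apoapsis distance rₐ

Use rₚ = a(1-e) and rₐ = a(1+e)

(a) rₚ = a(1 − e) = 6.84e+06 · (1 − 0.2587) = 6.84e+06 · 0.7413 ≈ 5.07e+06 m = 5.07 × 10^6 m.
(b) rₐ = a(1 + e) = 6.84e+06 · (1 + 0.2587) = 6.84e+06 · 1.2587 ≈ 8.61e+06 m = 8.61 × 10^6 m.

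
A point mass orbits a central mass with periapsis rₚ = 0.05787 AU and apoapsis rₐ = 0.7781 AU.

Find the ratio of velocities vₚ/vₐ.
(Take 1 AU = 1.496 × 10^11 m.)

Convert to SI: rₚ = 0.05787 AU = 8.65735e+09 m; rₐ = 0.7781 AU = 1.16404e+11 m.
Conservation of angular momentum gives rₚvₚ = rₐvₐ, so vₚ/vₐ = rₐ/rₚ.
vₚ/vₐ = 1.16404e+11 / 8.65735e+09 ≈ 13.45.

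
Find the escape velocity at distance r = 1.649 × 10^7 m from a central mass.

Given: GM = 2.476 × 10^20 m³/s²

Escape velocity comes from setting total energy to zero: ½v² − GM/r = 0 ⇒ v_esc = √(2GM / r).
v_esc = √(2 · 2.476e+20 / 1.649e+07) m/s ≈ 5.48e+06 m/s = 5480 km/s.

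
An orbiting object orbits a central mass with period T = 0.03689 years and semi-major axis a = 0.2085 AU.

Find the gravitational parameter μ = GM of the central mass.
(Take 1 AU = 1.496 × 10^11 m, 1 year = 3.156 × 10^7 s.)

Convert to SI: T = 0.03689 years = 1.16425e+06 s; a = 0.2085 AU = 3.11916e+10 m.
GM = 4π² · a³ / T².
GM = 4π² · (3.11916e+10)³ / (1.16425e+06)² m³/s² ≈ 8.839e+20 m³/s² = 8.839 × 10^20 m³/s².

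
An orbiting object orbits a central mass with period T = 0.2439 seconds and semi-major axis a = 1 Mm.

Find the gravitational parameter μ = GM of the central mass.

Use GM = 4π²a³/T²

Convert to SI: a = 1 Mm = 1e+06 m.
GM = 4π² · a³ / T².
GM = 4π² · (1e+06)³ / (0.2439)² m³/s² ≈ 6.636e+20 m³/s² = 6.636 × 10^20 m³/s².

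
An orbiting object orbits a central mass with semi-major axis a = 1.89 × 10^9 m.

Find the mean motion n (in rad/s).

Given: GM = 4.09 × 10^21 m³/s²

n = √(GM / a³).
n = √(4.09e+21 / (1.89e+09)³) rad/s ≈ 0.0007783 rad/s.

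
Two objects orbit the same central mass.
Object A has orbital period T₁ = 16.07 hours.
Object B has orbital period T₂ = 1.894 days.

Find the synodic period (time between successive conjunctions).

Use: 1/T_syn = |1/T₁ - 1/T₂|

Convert to SI: T₁ = 16.07 hours = 57852 s; T₂ = 1.894 days = 163642 s.
T_syn = |T₁ · T₂ / (T₁ − T₂)|.
T_syn = |57852 · 163642 / (57852 − 163642)| s ≈ 8.949e+04 s = 1.036 days.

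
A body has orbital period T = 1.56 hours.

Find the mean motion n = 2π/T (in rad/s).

Convert to SI: T = 1.56 hours = 5616 s.
n = 2π / T.
n = 2π / 5616 s ≈ 0.001119 rad/s.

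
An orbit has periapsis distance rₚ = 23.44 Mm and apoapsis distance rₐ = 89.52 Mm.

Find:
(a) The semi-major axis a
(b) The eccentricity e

Convert to SI: rₚ = 23.44 Mm = 2.344e+07 m; rₐ = 89.52 Mm = 8.952e+07 m.
(a) a = (rₚ + rₐ) / 2 = (2.344e+07 + 8.952e+07) / 2 ≈ 5.648e+07 m = 56.48 Mm.
(b) e = (rₐ − rₚ) / (rₐ + rₚ) = (8.952e+07 − 2.344e+07) / (8.952e+07 + 2.344e+07) ≈ 0.585.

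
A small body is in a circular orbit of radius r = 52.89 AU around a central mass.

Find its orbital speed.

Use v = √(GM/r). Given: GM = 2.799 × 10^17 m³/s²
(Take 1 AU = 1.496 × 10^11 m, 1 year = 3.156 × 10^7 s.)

Convert to SI: r = 52.89 AU = 7.91234e+12 m.
For a circular orbit, gravity supplies the centripetal force, so v = √(GM / r).
v = √(2.799e+17 / 7.91234e+12) m/s ≈ 188.1 m/s = 0.03968 AU/year.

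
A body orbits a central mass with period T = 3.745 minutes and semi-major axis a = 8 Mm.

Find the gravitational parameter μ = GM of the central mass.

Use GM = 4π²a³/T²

Convert to SI: T = 3.745 minutes = 224.7 s; a = 8 Mm = 8e+06 m.
GM = 4π² · a³ / T².
GM = 4π² · (8e+06)³ / (224.7)² m³/s² ≈ 4.003e+17 m³/s² = 4.003 × 10^17 m³/s².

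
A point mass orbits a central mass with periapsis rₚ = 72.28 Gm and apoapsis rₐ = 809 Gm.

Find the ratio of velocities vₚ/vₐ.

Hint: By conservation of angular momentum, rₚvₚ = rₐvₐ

Convert to SI: rₚ = 72.28 Gm = 7.228e+10 m; rₐ = 809 Gm = 8.09e+11 m.
Conservation of angular momentum gives rₚvₚ = rₐvₐ, so vₚ/vₐ = rₐ/rₚ.
vₚ/vₐ = 8.09e+11 / 7.228e+10 ≈ 11.19.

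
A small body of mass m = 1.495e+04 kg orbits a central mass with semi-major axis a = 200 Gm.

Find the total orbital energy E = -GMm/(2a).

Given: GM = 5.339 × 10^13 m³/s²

Convert to SI: a = 200 Gm = 2e+11 m.
E = −GMm / (2a).
E = −5.339e+13 · 1.495e+04 / (2 · 2e+11) J ≈ -1.995e+06 J = -1.995 MJ.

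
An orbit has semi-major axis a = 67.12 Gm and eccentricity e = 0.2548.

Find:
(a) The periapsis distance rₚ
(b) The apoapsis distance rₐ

Convert to SI: a = 67.12 Gm = 6.712e+10 m.
(a) rₚ = a(1 − e) = 6.712e+10 · (1 − 0.2548) = 6.712e+10 · 0.7452 ≈ 5.002e+10 m = 50.02 Gm.
(b) rₐ = a(1 + e) = 6.712e+10 · (1 + 0.2548) = 6.712e+10 · 1.2548 ≈ 8.422e+10 m = 84.22 Gm.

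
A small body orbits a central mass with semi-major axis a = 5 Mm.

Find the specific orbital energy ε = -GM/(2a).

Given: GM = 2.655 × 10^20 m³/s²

Convert to SI: a = 5 Mm = 5e+06 m.
ε = −GM / (2a).
ε = −2.655e+20 / (2 · 5e+06) J/kg ≈ -2.655e+13 J/kg = -2.655e+04 GJ/kg.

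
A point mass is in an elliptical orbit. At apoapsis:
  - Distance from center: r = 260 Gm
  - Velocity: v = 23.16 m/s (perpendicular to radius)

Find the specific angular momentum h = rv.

Convert to SI: r = 260 Gm = 2.6e+11 m.
With v perpendicular to r, h = r · v.
h = 2.6e+11 · 23.16 m²/s ≈ 6.022e+12 m²/s.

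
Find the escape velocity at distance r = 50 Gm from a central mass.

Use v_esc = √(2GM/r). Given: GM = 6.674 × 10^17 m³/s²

Convert to SI: r = 50 Gm = 5e+10 m.
Escape velocity comes from setting total energy to zero: ½v² − GM/r = 0 ⇒ v_esc = √(2GM / r).
v_esc = √(2 · 6.674e+17 / 5e+10) m/s ≈ 5167 m/s = 5.167 km/s.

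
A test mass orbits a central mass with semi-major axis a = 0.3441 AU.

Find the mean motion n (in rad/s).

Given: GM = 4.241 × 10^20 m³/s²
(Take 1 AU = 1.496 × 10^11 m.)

Convert to SI: a = 0.3441 AU = 5.14774e+10 m.
n = √(GM / a³).
n = √(4.241e+20 / (5.14774e+10)³) rad/s ≈ 1.763e-06 rad/s.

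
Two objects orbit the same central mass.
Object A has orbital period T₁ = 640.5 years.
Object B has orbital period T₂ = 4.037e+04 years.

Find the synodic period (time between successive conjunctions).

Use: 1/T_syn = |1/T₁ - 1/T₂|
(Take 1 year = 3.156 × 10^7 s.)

Convert to SI: T₁ = 640.5 years = 2.02142e+10 s; T₂ = 4.037e+04 years = 1.27408e+12 s.
T_syn = |T₁ · T₂ / (T₁ − T₂)|.
T_syn = |2.02142e+10 · 1.27408e+12 / (2.02142e+10 − 1.27408e+12)| s ≈ 2.054e+10 s = 650.8 years.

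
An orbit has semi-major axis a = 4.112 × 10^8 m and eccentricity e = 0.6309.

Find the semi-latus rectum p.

p = a (1 − e²).
p = 4.112e+08 · (1 − (0.6309)²) = 4.112e+08 · 0.601965 ≈ 2.475e+08 m = 2.475 × 10^8 m.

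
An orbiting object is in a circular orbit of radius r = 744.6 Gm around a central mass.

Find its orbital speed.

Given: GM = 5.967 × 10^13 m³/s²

Convert to SI: r = 744.6 Gm = 7.446e+11 m.
For a circular orbit, gravity supplies the centripetal force, so v = √(GM / r).
v = √(5.967e+13 / 7.446e+11) m/s ≈ 8.952 m/s = 8.952 m/s.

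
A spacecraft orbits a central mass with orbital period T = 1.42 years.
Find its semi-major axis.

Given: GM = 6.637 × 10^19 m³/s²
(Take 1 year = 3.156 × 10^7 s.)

Convert to SI: T = 1.42 years = 4.48152e+07 s.
Invert Kepler's third law: a = (GM · T² / (4π²))^(1/3).
Substituting T = 4.48152e+07 s and GM = 6.637e+19 m³/s²:
a = (6.637e+19 · (4.48152e+07)² / (4π²))^(1/3) m
a ≈ 1.5e+11 m = 150 Gm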